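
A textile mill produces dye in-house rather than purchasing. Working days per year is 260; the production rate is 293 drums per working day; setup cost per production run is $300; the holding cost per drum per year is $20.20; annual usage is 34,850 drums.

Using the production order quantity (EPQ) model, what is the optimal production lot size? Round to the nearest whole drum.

Daily demand d = 34,850/260 = 134.038; p = 293; 1 − d/p = 0.54253
EPQ = √(2DS / (H(1 − d/p)))
    = √(2 × 34,850 × 300 / (20.2 × 0.54253)) ≈ 1,381.30

1,381 drums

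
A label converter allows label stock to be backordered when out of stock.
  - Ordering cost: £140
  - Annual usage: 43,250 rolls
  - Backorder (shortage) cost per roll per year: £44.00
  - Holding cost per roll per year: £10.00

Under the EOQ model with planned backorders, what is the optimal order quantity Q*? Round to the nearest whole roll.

Q* = √(2DS/H) · √((H + b)/b)
   = √(2 × 43,250 × 140 / 10) · √((10 + 44) / 44)
   = 1,100.454 × 1.1078 ≈ 1,219.11

1,219 rolls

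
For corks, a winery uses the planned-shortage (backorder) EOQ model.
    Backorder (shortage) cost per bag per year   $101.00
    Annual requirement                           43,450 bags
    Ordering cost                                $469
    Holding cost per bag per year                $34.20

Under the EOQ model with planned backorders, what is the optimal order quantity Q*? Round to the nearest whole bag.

Basic EOQ = √(2·43,450·469/34.2) = 1,091.650
Backorder adjustment √((H+b)/b) = √((34.2+101)/101) = 1.1570
Q* = 1,091.650 × 1.1570 ≈ 1,263.02

1,263 bags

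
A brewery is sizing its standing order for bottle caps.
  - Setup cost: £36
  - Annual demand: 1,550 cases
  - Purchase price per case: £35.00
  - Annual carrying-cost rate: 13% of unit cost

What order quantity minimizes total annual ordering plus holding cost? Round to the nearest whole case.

Holding cost per case per year: H = 13% × £35 = £4.5500
Q* = √(2·D·S / H) = √(2·1,550·36 / 4.55) = √24,527.5 ≈ 156.61

157 cases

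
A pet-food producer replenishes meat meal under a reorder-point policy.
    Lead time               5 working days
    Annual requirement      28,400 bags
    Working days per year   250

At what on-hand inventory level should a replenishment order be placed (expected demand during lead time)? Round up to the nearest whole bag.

Daily demand d = 28,400 / 250 = 113.600 bags/day
Demand during lead time = 113.600 × 5 = 568.00
Reorder point = 568.00 → round up

568 bags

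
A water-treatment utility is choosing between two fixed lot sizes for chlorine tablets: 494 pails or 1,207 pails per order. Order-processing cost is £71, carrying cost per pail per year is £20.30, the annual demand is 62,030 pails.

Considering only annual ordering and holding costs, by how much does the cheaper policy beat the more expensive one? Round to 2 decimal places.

£1,970.53

TC(Q) = (D/Q)S + (Q/2)H
TC(494) = (62,030/494)×71 + (494/2)×20.3 = £13,929.34
TC(1,207) = (62,030/1,207)×71 + (1,207/2)×20.3 = £15,899.87
Cheaper: Q = 494.  Difference = £1,970.53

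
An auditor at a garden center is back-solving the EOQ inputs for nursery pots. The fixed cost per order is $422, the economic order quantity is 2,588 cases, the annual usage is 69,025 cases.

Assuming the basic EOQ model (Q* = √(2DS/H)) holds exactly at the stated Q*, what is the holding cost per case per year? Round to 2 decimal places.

$8.70

Since Q* = (2DS/H)^½, squaring gives Q*²·H = 2DS.
H = 2DS / Q² = 2 × 69,025 × 422 / 2,588² = 8.6980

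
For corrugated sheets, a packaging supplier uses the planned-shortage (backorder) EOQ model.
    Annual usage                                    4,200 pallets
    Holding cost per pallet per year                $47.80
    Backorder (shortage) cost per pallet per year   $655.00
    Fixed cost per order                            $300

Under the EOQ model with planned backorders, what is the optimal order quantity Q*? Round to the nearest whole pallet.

238 pallets

Q* = √(2DS/H) · √((H + b)/b)
   = √(2 × 4,200 × 300 / 47.8) · √((47.8 + 655) / 655)
   = 229.608 × 1.0358 ≈ 237.84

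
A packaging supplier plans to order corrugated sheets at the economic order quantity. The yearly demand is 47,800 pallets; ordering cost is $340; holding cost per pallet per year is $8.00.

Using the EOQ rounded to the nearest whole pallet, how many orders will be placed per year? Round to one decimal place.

EOQ = √(2DS/H) = √(2 × 47,800 × 340 / 8)
    = √(4,063,000.00) ≈ 2,015.69 → Q = 2,016
N = D/Q = 47,800/2,016 ≈ 23.710 orders/yr

23.7 orders per year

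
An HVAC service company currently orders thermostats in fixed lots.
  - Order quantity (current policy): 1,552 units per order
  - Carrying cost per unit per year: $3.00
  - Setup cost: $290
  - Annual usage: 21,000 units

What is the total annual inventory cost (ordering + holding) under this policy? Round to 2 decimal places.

$6,251.97

Ordering: D/Q × S = 21,000/1,552 × $290 = $3,923.97
Holding:  Q/2 × H = 1,552/2 × $3 = $2,328.00
Total = $3,923.97 + $2,328.00 = $6,251.97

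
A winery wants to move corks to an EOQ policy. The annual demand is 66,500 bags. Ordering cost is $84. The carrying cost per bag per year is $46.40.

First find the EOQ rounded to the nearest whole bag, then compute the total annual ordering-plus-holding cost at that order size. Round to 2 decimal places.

Optimal lot size Q* = (2 × 66,500 × $84 / $46.4)^½ ≈ 490.69 → Q = 491 bags
Orders/yr = 66,500/491 = 135.438; ordering cost = 135.438 × $84 = $11,376.78
Average inventory = 491/2 = 245.5; holding cost = 245.5 × $46.4 = $11,391.20
Total = $11,376.78 + $11,391.20 = $22,767.98

$22,767.98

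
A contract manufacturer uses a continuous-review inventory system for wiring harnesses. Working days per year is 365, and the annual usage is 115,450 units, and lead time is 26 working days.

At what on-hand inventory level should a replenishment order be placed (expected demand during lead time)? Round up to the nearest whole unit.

Daily demand d = 115,450 / 365 = 316.301 units/day
Demand during lead time = 316.301 × 26 = 8,223.84
Reorder point = 8,223.84 → round up

8,224 units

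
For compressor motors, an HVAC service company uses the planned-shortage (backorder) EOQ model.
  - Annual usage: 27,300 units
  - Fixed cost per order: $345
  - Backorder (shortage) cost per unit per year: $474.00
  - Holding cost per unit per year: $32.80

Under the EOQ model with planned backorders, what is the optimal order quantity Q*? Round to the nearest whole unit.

Basic EOQ = √(2·27,300·345/32.8) = 757.825
Backorder adjustment √((H+b)/b) = √((32.8+474)/474) = 1.0340
Q* = 757.825 × 1.0340 ≈ 783.61

784 units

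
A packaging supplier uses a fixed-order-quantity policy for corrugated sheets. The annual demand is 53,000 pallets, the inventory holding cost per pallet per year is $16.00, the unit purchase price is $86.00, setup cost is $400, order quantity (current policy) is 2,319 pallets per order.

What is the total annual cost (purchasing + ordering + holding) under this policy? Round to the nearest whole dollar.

$4,585,694

Orders/yr = 53,000/2,319 = 22.855; ordering cost = 22.855 × $400 = $9,141.87
Average inventory = 2,319/2 = 1159.5; holding cost = 1159.5 × $16 = $18,552.00
Purchase cost = D·C = 53,000 × 86 = $4,558,000.00
Total = $9,141.87 + $18,552.00 + $4,558,000.00 = $4,585,693.87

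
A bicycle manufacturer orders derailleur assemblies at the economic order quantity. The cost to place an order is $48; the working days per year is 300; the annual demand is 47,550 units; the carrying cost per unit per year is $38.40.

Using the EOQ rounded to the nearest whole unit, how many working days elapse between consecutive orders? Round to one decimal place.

Optimal lot size Q* = (2 × 47,550 × $48 / $38.4)^½ ≈ 344.78 → Q = 345 units
Days between orders = 300 / (D/Q) = 300 / 137.826 ≈ 2.177

2.2 days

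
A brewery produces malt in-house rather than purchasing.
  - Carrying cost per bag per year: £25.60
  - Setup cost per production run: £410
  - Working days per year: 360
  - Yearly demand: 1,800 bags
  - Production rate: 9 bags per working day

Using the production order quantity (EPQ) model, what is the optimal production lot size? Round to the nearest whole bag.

360 bags

Daily demand d = 1,800/360 = 5.000; p = 9; 1 − d/p = 0.44444
EPQ = √(2DS / (H(1 − d/p)))
    = √(2 × 1,800 × 410 / (25.6 × 0.44444)) ≈ 360.18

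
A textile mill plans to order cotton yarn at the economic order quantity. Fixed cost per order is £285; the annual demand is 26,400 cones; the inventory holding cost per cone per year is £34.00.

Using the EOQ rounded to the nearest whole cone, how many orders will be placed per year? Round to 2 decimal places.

Q* = √(2·D·S / H) = √(2·26,400·285 / 34) = √442,588.2 ≈ 665.27 → Q = 665
N = D/Q = 26,400/665 ≈ 39.699 orders/yr

39.70 orders per year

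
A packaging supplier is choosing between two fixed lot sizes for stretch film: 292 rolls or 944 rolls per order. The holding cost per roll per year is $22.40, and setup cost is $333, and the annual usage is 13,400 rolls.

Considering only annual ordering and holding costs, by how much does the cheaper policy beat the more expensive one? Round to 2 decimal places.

$3,252.20

TC(Q) = (D/Q)S + (Q/2)H
TC(292) = (13,400/292)×333 + (292/2)×22.4 = $18,551.91
TC(944) = (13,400/944)×333 + (944/2)×22.4 = $15,299.71
Cheaper: Q = 944.  Difference = $3,252.20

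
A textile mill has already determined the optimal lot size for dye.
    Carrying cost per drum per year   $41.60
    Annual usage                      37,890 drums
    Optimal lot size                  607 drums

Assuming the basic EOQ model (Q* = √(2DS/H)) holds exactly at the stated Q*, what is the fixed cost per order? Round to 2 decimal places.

Since Q* = (2DS/H)^½, squaring gives Q*²·H = 2DS.
S = Q²H / (2D) = 607² × 41.6 / (2 × 37,890) = 202.2628

$202.26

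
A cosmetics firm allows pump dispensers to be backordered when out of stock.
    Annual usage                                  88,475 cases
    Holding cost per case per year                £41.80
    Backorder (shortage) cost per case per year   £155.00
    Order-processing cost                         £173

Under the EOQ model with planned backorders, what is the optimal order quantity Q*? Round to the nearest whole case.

Basic EOQ = √(2·88,475·173/41.8) = 855.776
Backorder adjustment √((H+b)/b) = √((41.8+155)/155) = 1.1268
Q* = 855.776 × 1.1268 ≈ 964.29

964 cases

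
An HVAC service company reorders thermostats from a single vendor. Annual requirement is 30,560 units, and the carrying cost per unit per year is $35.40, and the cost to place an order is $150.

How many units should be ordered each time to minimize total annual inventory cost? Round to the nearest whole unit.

Q* = √(2·D·S / H) = √(2·30,560·150 / 35.4) = √258,983.1 ≈ 508.90

509 units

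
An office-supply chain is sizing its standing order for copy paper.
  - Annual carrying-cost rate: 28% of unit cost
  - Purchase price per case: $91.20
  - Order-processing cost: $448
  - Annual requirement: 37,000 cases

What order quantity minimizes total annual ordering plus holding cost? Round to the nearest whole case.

1,139 cases

H = i·C = 0.28 × $91.2 = $25.5360 per case-year
Q* = √(2·D·S / H) = √(2·37,000·448 / 25.536) = √1,298,245.6 ≈ 1,139.41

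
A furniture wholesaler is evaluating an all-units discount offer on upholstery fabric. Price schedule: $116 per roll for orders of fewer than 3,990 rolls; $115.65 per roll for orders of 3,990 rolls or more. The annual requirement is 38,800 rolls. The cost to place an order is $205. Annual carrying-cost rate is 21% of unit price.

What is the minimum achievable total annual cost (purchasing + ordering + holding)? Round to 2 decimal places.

$4,520,485.50

H₁ = 21%×$116 = $24.3600;  H₂ = 21%×$115.65 = $24.2865
EOQ₁ = √(2×38,800×205/24.3600) = 808.11  (< 3,990, feasible at tier 1)
EOQ₂ = √(2×38,800×205/24.2865) = 809.33  (< 3,990 → use Q = 3,990 at tier-2 price)
TC(tier 1 (EOQ₁), Q≈808.1) = $4,520,485.50
TC(tier 2, Q≈3,990.0) = $4,537,665.05
Minimum at tier 1 (EOQ₁): $4,520,485.50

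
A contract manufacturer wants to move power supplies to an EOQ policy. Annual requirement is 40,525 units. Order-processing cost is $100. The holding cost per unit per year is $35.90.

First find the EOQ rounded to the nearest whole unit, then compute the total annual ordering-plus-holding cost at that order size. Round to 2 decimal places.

Optimal lot size Q* = (2 × 40,525 × $100 / $35.9)^½ ≈ 475.15 → Q = 475 units
Annual ordering cost = (D/Q)·S = (40,525/475) × 100 = $8,531.58
Annual holding cost  = (Q/2)·H = (475/2) × 35.9 = $8,526.25
Total = $8,531.58 + $8,526.25 = $17,057.83

$17,057.83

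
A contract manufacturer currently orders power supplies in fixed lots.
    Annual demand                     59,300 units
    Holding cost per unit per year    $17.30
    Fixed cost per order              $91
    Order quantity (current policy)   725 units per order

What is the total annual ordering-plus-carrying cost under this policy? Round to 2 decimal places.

$13,714.42

Annual ordering cost = (D/Q)·S = (59,300/725) × 91 = $7,443.17
Annual holding cost  = (Q/2)·H = (725/2) × 17.3 = $6,271.25
Total = $7,443.17 + $6,271.25 = $13,714.42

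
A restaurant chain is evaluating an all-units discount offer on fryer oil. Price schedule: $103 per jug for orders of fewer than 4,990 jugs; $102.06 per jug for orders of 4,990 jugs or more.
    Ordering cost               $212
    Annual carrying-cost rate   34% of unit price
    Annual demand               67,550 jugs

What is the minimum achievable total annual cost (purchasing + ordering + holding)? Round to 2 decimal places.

$6,983,600.36

H₁ = 34%×$103 = $35.0200;  H₂ = 34%×$102.06 = $34.7004
EOQ₁ = √(2×67,550×212/35.0200) = 904.35  (< 4,990, feasible at tier 1)
EOQ₂ = √(2×67,550×212/34.7004) = 908.51  (< 4,990 → use Q = 4,990 at tier-2 price)
TC(tier 1 (EOQ₁), Q≈904.4) = $6,989,320.41
TC(tier 2, Q≈4,990.0) = $6,983,600.36
Minimum at tier 2: $6,983,600.36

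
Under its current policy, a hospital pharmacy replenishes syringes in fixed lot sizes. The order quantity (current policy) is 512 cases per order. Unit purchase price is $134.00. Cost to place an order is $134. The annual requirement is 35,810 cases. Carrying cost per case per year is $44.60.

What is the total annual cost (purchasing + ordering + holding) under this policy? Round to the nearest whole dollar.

Ordering: D/Q × S = 35,810/512 × $134 = $9,372.15
Holding:  Q/2 × H = 512/2 × $44.6 = $11,417.60
Purchase cost = D·C = 35,810 × 134 = $4,798,540.00
Total = $9,372.15 + $11,417.60 + $4,798,540.00 = $4,819,329.75

$4,819,330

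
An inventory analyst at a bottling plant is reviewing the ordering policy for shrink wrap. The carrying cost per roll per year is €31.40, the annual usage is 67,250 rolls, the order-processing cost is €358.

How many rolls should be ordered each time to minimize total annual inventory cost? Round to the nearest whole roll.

2DS/H = 2·67,250·358/31.4 = 1,533,471.34
EOQ = √1,533,471.34 ≈ 1,238.33

1,238 rolls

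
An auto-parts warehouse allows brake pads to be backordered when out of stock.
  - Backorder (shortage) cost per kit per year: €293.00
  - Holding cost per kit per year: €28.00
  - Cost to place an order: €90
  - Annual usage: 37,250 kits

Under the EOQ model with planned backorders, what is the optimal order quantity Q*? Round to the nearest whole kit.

512 kits

Basic EOQ = √(2·37,250·90/28) = 489.351
Backorder adjustment √((H+b)/b) = √((28+293)/293) = 1.0467
Q* = 489.351 × 1.0467 ≈ 512.20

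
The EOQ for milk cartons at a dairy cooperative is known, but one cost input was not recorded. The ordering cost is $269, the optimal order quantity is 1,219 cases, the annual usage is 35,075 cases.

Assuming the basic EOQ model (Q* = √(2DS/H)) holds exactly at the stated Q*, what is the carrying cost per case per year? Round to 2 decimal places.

Since Q* = (2DS/H)^½, squaring gives Q*²·H = 2DS.
H = 2DS / Q² = 2 × 35,075 × 269 / 1,219² = 12.6991

$12.70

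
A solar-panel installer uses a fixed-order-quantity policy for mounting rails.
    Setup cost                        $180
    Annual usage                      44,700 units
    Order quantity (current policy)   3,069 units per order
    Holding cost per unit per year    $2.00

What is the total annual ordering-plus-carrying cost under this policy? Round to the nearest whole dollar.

$5,691

Orders/yr = 44,700/3,069 = 14.565; ordering cost = 14.565 × $180 = $2,621.70
Average inventory = 3,069/2 = 1534.5; holding cost = 1534.5 × $2 = $3,069.00
Total = $2,621.70 + $3,069.00 = $5,690.70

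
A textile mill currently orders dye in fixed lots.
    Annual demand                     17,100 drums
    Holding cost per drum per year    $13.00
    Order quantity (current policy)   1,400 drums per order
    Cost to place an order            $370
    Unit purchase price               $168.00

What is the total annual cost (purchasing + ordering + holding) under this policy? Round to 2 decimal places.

$2,886,419.29

Ordering: D/Q × S = 17,100/1,400 × $370 = $4,519.29
Holding:  Q/2 × H = 1,400/2 × $13 = $9,100.00
Purchase cost = D·C = 17,100 × 168 = $2,872,800.00
Total = $4,519.29 + $9,100.00 + $2,872,800.00 = $2,886,419.29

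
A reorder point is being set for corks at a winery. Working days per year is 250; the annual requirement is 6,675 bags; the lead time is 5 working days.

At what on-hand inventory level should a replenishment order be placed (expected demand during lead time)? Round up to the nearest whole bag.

134 bags

Daily demand d = 6,675 / 250 = 26.700 bags/day
Demand during lead time = 26.700 × 5 = 133.50
Reorder point = 133.50 → round up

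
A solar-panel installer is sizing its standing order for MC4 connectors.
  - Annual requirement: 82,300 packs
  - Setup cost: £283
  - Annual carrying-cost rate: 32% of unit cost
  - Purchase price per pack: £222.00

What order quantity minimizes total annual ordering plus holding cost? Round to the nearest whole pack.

Holding cost per pack per year: H = 32% × £222 = £71.0400
Q* = √(2·D·S / H) = √(2·82,300·283 / 71.04) = √655,712.3 ≈ 809.76

810 packs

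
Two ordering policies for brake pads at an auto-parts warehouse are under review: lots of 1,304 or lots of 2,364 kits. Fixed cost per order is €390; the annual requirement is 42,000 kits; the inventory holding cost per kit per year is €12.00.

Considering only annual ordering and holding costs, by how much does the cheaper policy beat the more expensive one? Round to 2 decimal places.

For each Q, cost = (D/Q)·S + (Q/2)·H.
TC(1,304) = (42,000/1,304)×390 + (1,304/2)×12 = €20,385.35
TC(2,364) = (42,000/2,364)×390 + (2,364/2)×12 = €21,112.93
Cheaper: Q = 1,304.  Difference = €727.58

€727.58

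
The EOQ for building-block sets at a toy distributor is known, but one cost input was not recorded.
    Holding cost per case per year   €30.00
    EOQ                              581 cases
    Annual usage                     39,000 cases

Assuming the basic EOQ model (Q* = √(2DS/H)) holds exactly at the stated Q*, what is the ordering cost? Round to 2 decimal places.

€129.83

Since Q* = (2DS/H)^½, squaring gives Q*²·H = 2DS.
S = Q²H / (2D) = 581² × 30 / (2 × 39,000) = 129.8312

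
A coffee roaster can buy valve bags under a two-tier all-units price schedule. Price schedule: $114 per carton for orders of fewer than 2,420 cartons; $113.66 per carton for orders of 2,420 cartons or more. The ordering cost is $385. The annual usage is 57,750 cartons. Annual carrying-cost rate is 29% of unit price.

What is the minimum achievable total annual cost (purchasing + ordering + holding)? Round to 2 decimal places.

$6,612,935.79

H₁ = 29%×$114 = $33.0600;  H₂ = 29%×$113.66 = $32.9614
EOQ₁ = √(2×57,750×385/33.0600) = 1,159.76  (< 2,420, feasible at tier 1)
EOQ₂ = √(2×57,750×385/32.9614) = 1,161.50  (< 2,420 → use Q = 2,420 at tier-2 price)
TC(tier 1 (EOQ₁), Q≈1,159.8) = $6,621,841.83
TC(tier 2, Q≈2,420.0) = $6,612,935.79
Minimum at tier 2: $6,612,935.79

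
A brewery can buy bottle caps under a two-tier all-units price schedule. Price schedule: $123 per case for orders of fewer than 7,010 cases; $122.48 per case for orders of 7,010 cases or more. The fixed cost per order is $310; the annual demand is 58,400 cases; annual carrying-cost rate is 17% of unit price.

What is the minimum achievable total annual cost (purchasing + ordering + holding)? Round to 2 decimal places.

$7,210,715.62

H₁ = 17%×$123 = $20.9100;  H₂ = 17%×$122.48 = $20.8216
EOQ₁ = √(2×58,400×310/20.9100) = 1,315.91  (< 7,010, feasible at tier 1)
EOQ₂ = √(2×58,400×310/20.8216) = 1,318.70  (< 7,010 → use Q = 7,010 at tier-2 price)
TC(tier 1 (EOQ₁), Q≈1,315.9) = $7,210,715.62
TC(tier 2, Q≈7,010.0) = $7,228,394.30
Minimum at tier 1 (EOQ₁): $7,210,715.62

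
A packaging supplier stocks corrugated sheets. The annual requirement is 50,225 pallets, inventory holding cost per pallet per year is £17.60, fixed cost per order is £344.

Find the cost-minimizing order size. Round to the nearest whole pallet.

Q* = √(2·D·S / H) = √(2·50,225·344 / 17.6) = √1,963,340.9 ≈ 1,401.19

1,401 pallets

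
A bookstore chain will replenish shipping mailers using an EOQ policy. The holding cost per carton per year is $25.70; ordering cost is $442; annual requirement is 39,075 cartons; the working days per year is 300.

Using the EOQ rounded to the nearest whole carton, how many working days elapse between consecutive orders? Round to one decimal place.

8.9 days

Q* = √(2·D·S / H) = √(2·39,075·442 / 25.7) = √1,344,058.4 ≈ 1,159.34 → Q = 1,159 cartons
Cycle time = (working days × Q)/D = (300 × 1,159) / 39,075 = 8.898 days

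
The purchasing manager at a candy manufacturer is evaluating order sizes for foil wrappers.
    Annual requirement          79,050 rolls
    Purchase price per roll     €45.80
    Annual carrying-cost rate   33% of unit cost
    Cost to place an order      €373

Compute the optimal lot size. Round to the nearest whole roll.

1,975 rolls

H = i·C = 0.33 × €45.8 = €15.1140 per roll-year
2DS/H = 2·79,050·373/15.114 = 3,901,766.57
EOQ = √3,901,766.57 ≈ 1,975.29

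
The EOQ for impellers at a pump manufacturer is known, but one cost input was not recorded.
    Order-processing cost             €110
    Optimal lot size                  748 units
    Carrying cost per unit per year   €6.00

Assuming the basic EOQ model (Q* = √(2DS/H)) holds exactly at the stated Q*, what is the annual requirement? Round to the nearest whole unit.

15,259 units per year

EOQ relation: Q² = 2DS/H, so rearrange for the unknown.
D = Q²H / (2S) = 748² × 6 / (2 × 110) = 15,259.20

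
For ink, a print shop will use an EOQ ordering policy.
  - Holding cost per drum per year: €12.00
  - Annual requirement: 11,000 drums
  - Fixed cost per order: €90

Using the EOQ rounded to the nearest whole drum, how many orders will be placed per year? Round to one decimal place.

27.1 orders per year

Optimal lot size Q* = (2 × 11,000 × €90 / €12)^½ ≈ 406.20 → Q = 406
N = D/Q = 11,000/406 ≈ 27.094 orders/yr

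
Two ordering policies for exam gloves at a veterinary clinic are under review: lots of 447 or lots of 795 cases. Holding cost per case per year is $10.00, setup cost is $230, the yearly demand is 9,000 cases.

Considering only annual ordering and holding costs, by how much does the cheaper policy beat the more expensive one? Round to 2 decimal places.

$287.10

TC(Q) = (D/Q)S + (Q/2)H
TC(447) = (9,000/447)×230 + (447/2)×10 = $6,865.87
TC(795) = (9,000/795)×230 + (795/2)×10 = $6,578.77
Cheaper: Q = 795.  Difference = $287.10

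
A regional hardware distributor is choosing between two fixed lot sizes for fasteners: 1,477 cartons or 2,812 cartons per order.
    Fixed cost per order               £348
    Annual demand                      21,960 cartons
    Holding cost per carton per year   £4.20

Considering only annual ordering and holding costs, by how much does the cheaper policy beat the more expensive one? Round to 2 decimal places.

TC(Q) = (D/Q)S + (Q/2)H
TC(1,477) = (21,960/1,477)×348 + (1,477/2)×4.2 = £8,275.76
TC(2,812) = (21,960/2,812)×348 + (2,812/2)×4.2 = £8,622.87
Cheaper: Q = 1,477.  Difference = £347.11

£347.11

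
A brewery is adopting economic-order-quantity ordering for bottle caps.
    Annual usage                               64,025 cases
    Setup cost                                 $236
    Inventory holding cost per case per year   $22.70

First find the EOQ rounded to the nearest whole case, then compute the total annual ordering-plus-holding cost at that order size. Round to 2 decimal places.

$26,191.40

Optimal lot size Q* = (2 × 64,025 × $236 / $22.7)^½ ≈ 1,153.81 → Q = 1,154 cases
Orders/yr = 64,025/1,154 = 55.481; ordering cost = 55.481 × $236 = $13,093.50
Average inventory = 1,154/2 = 577; holding cost = 577 × $22.7 = $13,097.90
Total = $13,093.50 + $13,097.90 = $26,191.40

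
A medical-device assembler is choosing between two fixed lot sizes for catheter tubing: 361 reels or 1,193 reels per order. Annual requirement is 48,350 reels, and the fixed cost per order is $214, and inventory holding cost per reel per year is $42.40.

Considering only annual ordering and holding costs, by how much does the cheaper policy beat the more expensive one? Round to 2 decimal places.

$2,350.36

Annual cost at Q: ordering D·S/Q plus holding Q·H/2.
TC(361) = (48,350/361)×214 + (361/2)×42.4 = $36,314.97
TC(1,193) = (48,350/1,193)×214 + (1,193/2)×42.4 = $33,964.61
Lots of 1,193 are cheaper by $2,350.36.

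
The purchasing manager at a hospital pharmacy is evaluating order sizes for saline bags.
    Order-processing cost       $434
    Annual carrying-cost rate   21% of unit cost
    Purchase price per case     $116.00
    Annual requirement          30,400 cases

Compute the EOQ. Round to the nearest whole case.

Holding cost per case per year: H = 21% × $116 = $24.3600
2DS/H = 2·30,400·434/24.36 = 1,083,218.39
EOQ = √1,083,218.39 ≈ 1,040.78

1,041 cases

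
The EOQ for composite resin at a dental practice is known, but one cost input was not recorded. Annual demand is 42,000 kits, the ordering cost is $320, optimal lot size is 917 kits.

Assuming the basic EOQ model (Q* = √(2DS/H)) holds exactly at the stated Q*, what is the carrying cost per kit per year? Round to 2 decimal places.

$31.97

Since Q* = (2DS/H)^½, squaring gives Q*²·H = 2DS.
H = 2DS / Q² = 2 × 42,000 × 320 / 917² = 31.9662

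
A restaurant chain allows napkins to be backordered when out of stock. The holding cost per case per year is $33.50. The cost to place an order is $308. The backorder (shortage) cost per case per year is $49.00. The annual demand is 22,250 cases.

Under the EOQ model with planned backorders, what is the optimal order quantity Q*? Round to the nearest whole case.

830 cases

Q* = √(2DS/H) · √((H + b)/b)
   = √(2 × 22,250 × 308 / 33.5) · √((33.5 + 49) / 49)
   = 639.636 × 1.2976 ≈ 829.97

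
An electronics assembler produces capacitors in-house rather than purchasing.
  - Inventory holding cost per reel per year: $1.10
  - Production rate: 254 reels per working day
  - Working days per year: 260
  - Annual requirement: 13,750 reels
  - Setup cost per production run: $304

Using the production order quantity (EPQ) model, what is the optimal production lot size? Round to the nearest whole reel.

Daily demand d = 13,750/260 = 52.885; p = 254; 1 − d/p = 0.79179
EPQ = √(2DS / (H(1 − d/p)))
    = √(2 × 13,750 × 304 / (1.1 × 0.79179)) ≈ 3,098.14

3,098 reels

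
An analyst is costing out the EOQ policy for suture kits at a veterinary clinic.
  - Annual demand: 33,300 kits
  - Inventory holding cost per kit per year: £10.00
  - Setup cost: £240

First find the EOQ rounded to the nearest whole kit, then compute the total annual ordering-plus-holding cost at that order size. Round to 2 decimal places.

£12,642.78

Optimal lot size Q* = (2 × 33,300 × £240 / £10)^½ ≈ 1,264.28 → Q = 1,264 kits
Ordering: D/Q × S = 33,300/1,264 × £240 = £6,322.78
Holding:  Q/2 × H = 1,264/2 × £10 = £6,320.00
Total = £6,322.78 + £6,320.00 = £12,642.78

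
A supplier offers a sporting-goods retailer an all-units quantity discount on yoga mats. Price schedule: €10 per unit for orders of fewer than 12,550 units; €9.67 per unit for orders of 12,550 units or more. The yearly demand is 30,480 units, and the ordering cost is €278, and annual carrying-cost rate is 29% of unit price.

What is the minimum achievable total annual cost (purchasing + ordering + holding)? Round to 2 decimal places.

€311,810.42

H₁ = 29%×€10 = €2.9000;  H₂ = 29%×€9.67 = €2.8043
EOQ₁ = √(2×30,480×278/2.9000) = 2,417.39  (< 12,550, feasible at tier 1)
EOQ₂ = √(2×30,480×278/2.8043) = 2,458.29  (< 12,550 → use Q = 12,550 at tier-2 price)
TC(tier 1 (EOQ₁), Q≈2,417.4) = €311,810.42
TC(tier 2, Q≈12,550.0) = €313,013.76
Minimum at tier 1 (EOQ₁): €311,810.42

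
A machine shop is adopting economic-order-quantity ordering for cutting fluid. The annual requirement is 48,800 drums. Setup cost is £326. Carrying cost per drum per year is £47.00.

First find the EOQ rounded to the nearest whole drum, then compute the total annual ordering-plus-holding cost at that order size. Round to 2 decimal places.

£38,670.76

2DS/H = 2·48,800·326/47 = 676,970.21
EOQ = √676,970.21 ≈ 822.78 → Q = 823 drums
Orders/yr = 48,800/823 = 59.295; ordering cost = 59.295 × £326 = £19,330.26
Average inventory = 823/2 = 411.5; holding cost = 411.5 × £47 = £19,340.50
Total = £19,330.26 + £19,340.50 = £38,670.76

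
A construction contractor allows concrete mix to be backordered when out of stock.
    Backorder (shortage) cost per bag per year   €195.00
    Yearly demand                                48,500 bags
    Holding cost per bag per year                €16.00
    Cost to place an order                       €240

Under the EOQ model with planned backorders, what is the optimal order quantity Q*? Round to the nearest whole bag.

Basic EOQ = √(2·48,500·240/16) = 1,206.234
Backorder adjustment √((H+b)/b) = √((16+195)/195) = 1.0402
Q* = 1,206.234 × 1.0402 ≈ 1,254.74

1,255 bags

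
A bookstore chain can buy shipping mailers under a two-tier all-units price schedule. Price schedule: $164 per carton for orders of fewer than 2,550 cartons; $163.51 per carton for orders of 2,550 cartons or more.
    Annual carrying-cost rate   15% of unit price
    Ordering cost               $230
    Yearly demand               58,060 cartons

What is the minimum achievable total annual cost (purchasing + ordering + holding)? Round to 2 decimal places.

H₁ = 15%×$164 = $24.6000;  H₂ = 15%×$163.51 = $24.5265
EOQ₁ = √(2×58,060×230/24.6000) = 1,041.96  (< 2,550, feasible at tier 1)
EOQ₂ = √(2×58,060×230/24.5265) = 1,043.52  (< 2,550 → use Q = 2,550 at tier-2 price)
TC(tier 1 (EOQ₁), Q≈1,042.0) = $9,547,472.15
TC(tier 2, Q≈2,550.0) = $9,529,898.67
Minimum at tier 2: $9,529,898.67

$9,529,898.67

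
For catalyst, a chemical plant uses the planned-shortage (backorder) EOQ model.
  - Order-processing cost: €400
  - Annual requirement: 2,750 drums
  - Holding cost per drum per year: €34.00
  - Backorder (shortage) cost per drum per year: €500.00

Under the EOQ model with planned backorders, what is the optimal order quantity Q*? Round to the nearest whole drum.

Basic EOQ = √(2·2,750·400/34) = 254.374
Backorder adjustment √((H+b)/b) = √((34+500)/500) = 1.0334
Q* = 254.374 × 1.0334 ≈ 262.88

263 drums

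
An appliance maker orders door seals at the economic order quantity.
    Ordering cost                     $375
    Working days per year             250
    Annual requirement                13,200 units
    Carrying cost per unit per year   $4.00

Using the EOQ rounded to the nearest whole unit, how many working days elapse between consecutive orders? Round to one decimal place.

2DS/H = 2·13,200·375/4 = 2,475,000.00
EOQ = √2,475,000.00 ≈ 1,573.21 → Q = 1,573 units
Cycle time = (working days × Q)/D = (250 × 1,573) / 13,200 = 29.792 days

29.8 days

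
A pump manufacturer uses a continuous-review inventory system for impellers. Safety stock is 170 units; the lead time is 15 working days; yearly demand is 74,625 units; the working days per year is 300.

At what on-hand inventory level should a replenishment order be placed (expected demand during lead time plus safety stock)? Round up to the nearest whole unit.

Daily demand d = 74,625 / 300 = 248.750 units/day
Demand during lead time = 248.750 × 15 = 3,731.25
Reorder point = 3,731.25 + 170 = 3,901.25 → round up

3,902 units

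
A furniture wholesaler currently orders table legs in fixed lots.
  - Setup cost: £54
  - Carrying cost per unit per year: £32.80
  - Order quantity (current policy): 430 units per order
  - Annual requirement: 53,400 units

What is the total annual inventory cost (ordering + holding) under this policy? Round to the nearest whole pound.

Orders/yr = 53,400/430 = 124.186; ordering cost = 124.186 × £54 = £6,706.05
Average inventory = 430/2 = 215; holding cost = 215 × £32.8 = £7,052.00
Total = £6,706.05 + £7,052.00 = £13,758.05

£13,758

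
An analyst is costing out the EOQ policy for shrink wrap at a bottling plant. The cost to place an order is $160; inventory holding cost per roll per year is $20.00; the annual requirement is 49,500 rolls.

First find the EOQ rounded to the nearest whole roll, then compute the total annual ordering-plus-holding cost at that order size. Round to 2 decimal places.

Optimal lot size Q* = (2 × 49,500 × $160 / $20)^½ ≈ 889.94 → Q = 890 rolls
Orders/yr = 49,500/890 = 55.618; ordering cost = 55.618 × $160 = $8,898.88
Average inventory = 890/2 = 445; holding cost = 445 × $20 = $8,900.00
Total = $8,898.88 + $8,900.00 = $17,798.88

$17,798.88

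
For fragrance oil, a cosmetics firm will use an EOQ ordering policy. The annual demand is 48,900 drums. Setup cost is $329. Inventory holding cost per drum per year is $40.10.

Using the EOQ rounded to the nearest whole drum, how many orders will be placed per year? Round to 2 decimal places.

2DS/H = 2·48,900·329/40.1 = 802,399.00
EOQ = √802,399.00 ≈ 895.77 → Q = 896
N = D/Q = 48,900/896 ≈ 54.576 orders/yr

54.58 orders per year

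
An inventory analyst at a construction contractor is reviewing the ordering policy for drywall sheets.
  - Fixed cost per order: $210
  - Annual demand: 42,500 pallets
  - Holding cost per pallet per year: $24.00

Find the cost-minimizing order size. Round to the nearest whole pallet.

EOQ = √(2DS/H) = √(2 × 42,500 × 210 / 24)
    = √(743,750.00) ≈ 862.41

862 pallets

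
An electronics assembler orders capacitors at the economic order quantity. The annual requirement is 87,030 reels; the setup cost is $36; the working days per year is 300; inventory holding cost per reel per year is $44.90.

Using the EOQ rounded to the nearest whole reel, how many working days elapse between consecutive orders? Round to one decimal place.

EOQ = √(2DS/H) = √(2 × 87,030 × 36 / 44.9)
    = √(139,558.13) ≈ 373.57 → Q = 374 reels
Cycle time = (working days × Q)/D = (300 × 374) / 87,030 = 1.289 days

1.3 days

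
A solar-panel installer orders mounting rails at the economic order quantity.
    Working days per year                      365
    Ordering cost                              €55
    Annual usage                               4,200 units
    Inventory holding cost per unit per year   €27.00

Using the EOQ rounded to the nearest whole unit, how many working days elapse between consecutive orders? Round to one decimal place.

Q* = √(2·D·S / H) = √(2·4,200·55 / 27) = √17,111.1 ≈ 130.81 → Q = 131 units
Days between orders = 365 / (D/Q) = 365 / 32.061 ≈ 11.385

11.4 days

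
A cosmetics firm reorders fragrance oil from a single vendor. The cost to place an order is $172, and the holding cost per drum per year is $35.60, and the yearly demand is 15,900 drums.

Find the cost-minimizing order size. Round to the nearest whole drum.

392 drums

Q* = √(2·D·S / H) = √(2·15,900·172 / 35.6) = √153,640.4 ≈ 391.97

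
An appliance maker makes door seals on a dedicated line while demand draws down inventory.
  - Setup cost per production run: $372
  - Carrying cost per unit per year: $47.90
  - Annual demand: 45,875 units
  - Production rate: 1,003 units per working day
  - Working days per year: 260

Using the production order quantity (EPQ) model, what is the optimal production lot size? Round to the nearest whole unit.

Daily demand d = 45,875/260 = 176.442; p = 1003; 1 − d/p = 0.82409
EPQ = √(2DS / (H(1 − d/p)))
    = √(2 × 45,875 × 372 / (47.9 × 0.82409)) ≈ 929.87

930 units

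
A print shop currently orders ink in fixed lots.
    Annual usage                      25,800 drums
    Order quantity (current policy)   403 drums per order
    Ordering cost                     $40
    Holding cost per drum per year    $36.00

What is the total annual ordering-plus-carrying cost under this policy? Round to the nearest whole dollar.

Orders/yr = 25,800/403 = 64.020; ordering cost = 64.020 × $40 = $2,560.79
Average inventory = 403/2 = 201.5; holding cost = 201.5 × $36 = $7,254.00
Total = $2,560.79 + $7,254.00 = $9,814.79

$9,815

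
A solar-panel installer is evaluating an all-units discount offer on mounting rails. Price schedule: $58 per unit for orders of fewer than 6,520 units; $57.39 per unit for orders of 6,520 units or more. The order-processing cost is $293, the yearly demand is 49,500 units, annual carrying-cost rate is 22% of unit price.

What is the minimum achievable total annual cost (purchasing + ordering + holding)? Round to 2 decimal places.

H₁ = 22%×$58 = $12.7600;  H₂ = 22%×$57.39 = $12.6258
EOQ₁ = √(2×49,500×293/12.7600) = 1,507.74  (< 6,520, feasible at tier 1)
EOQ₂ = √(2×49,500×293/12.6258) = 1,515.73  (< 6,520 → use Q = 6,520 at tier-2 price)
TC(tier 1 (EOQ₁), Q≈1,507.7) = $2,890,238.75
TC(tier 2, Q≈6,520.0) = $2,884,189.57
Minimum at tier 2: $2,884,189.57

$2,884,189.57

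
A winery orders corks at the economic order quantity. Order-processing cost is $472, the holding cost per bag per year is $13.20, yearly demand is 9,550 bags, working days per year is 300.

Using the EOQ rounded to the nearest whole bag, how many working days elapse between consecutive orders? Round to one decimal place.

2DS/H = 2·9,550·472/13.2 = 682,969.70
EOQ = √682,969.70 ≈ 826.42 → Q = 826 bags
T = Q/D × 300 days = 826/9,550 × 300 = 25.948 days

25.9 days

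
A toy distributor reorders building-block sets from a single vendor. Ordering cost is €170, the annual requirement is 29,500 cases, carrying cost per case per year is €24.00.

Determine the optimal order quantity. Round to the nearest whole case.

646 cases

Optimal lot size Q* = (2 × 29,500 × €170 / €24)^½ ≈ 646.46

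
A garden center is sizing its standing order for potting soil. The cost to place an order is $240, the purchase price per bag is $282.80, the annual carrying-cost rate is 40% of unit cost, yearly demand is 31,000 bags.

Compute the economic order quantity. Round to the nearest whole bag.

Carrying cost H = $282.8 × 40% = $113.1200/bag/yr
2DS/H = 2·31,000·240/113.12 = 131,541.73
EOQ = √131,541.73 ≈ 362.69

363 bags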